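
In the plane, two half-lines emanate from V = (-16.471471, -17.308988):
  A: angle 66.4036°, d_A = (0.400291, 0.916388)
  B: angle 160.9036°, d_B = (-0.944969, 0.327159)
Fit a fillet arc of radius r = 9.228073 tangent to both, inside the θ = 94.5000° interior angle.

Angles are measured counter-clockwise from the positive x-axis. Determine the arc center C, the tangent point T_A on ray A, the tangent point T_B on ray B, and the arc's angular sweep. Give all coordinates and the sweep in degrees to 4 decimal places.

bisector direction at 113.6536° = (-0.401206,0.915988)
center distance |VC| = r/sin(θ/2) = 9.228073/sin(47.2500°) = 12.566785
C = V + |VC|·bis = (-21.5133,-5.7980)
T_A = V + ((C−V)·d_A)·d_A = V + 8.5303·d_A = (-13.0568,-9.4919)
T_B = V + ((C−V)·d_B)·d_B = V + 8.5303·d_B = (-24.5324,-14.5182)
sweep = 180° − θ = 85.5000°

center=(-21.5133,-5.7980) T_A=(-13.0568,-9.4919) T_B=(-24.5324,-14.5182) sweep=85.5000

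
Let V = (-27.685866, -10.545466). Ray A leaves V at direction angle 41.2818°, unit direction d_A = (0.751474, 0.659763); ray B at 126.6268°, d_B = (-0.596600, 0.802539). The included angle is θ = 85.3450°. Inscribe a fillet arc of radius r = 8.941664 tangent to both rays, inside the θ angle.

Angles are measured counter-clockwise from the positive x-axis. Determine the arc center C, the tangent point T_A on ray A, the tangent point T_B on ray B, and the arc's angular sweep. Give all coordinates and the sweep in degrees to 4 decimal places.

center=(-26.2965,2.5732) T_A=(-20.3971,-4.1462) T_B=(-33.4725,-2.7614) sweep=94.6550

bisector direction at 83.9543° = (0.105322,0.994438)
center distance |VC| = r/sin(θ/2) = 8.941664/sin(42.6725°) = 13.192053
C = V + |VC|·bis = (-26.2965,2.5732)
T_A = V + ((C−V)·d_A)·d_A = V + 9.6993·d_A = (-20.3971,-4.1462)
T_B = V + ((C−V)·d_B)·d_B = V + 9.6993·d_B = (-33.4725,-2.7614)
sweep = 180° − θ = 94.6550°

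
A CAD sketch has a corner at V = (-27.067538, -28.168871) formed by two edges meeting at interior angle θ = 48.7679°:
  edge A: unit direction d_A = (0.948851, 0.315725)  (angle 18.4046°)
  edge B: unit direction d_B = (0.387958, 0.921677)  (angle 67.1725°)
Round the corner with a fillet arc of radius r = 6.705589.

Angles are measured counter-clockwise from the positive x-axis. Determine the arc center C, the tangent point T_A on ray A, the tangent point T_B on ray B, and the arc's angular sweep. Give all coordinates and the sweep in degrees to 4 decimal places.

bisector direction at 42.7886° = (0.733866,0.679295)
center distance |VC| = r/sin(θ/2) = 6.705589/sin(24.3839°) = 16.242219
C = V + |VC|·bis = (-15.1479,-17.1356)
T_A = V + ((C−V)·d_A)·d_A = V + 14.7934·d_A = (-13.0308,-23.4982)
T_B = V + ((C−V)·d_B)·d_B = V + 14.7934·d_B = (-21.3283,-14.5341)
sweep = 180° − θ = 131.2321°

center=(-15.1479,-17.1356) T_A=(-13.0308,-23.4982) T_B=(-21.3283,-14.5341) sweep=131.2321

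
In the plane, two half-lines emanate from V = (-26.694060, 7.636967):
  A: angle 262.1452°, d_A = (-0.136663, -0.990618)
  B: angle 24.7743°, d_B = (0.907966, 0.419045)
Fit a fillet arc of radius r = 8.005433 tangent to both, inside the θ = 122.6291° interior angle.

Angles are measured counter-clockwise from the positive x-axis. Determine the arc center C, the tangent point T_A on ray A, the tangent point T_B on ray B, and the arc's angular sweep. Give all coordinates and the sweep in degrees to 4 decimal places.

center=(-19.3623,2.2038) T_A=(-27.2927,3.2979) T_B=(-22.7170,9.4725) sweep=57.3709

bisector direction at 323.4597° = (0.803439,-0.595387)
center distance |VC| = r/sin(θ/2) = 8.005433/sin(61.3145°) = 9.125412
C = V + |VC|·bis = (-19.3623,2.2038)
T_A = V + ((C−V)·d_A)·d_A = V + 4.3802·d_A = (-27.2927,3.2979)
T_B = V + ((C−V)·d_B)·d_B = V + 4.3802·d_B = (-22.7170,9.4725)
sweep = 180° − θ = 57.3709°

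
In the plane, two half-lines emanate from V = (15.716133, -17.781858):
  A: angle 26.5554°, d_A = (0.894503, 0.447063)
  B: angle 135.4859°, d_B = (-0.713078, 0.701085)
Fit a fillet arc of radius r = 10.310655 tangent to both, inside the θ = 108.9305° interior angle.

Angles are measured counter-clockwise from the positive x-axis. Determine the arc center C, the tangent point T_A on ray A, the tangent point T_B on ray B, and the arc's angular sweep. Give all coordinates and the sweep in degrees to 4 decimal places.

bisector direction at 81.0207° = (0.156078,0.987745)
center distance |VC| = r/sin(θ/2) = 10.310655/sin(54.4652°) = 12.670339
C = V + |VC|·bis = (17.6937,-5.2668)
T_A = V + ((C−V)·d_A)·d_A = V + 7.3640·d_A = (22.3032,-14.4897)
T_B = V + ((C−V)·d_B)·d_B = V + 7.3640·d_B = (10.4651,-12.6191)
sweep = 180° − θ = 71.0695°

center=(17.6937,-5.2668) T_A=(22.3032,-14.4897) T_B=(10.4651,-12.6191) sweep=71.0695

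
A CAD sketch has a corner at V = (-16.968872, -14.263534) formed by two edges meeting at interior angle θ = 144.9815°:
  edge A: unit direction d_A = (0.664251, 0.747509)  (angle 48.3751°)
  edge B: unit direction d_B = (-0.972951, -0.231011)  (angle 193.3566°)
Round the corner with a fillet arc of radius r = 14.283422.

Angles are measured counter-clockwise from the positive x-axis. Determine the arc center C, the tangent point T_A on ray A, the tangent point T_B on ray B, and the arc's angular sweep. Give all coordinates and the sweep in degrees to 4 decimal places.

bisector direction at 120.8659° = (-0.513030,0.858371)
center distance |VC| = r/sin(θ/2) = 14.283422/sin(72.4908°) = 14.977347
C = V + |VC|·bis = (-24.6527,-1.4074)
T_A = V + ((C−V)·d_A)·d_A = V + 4.5061·d_A = (-13.9757,-10.8952)
T_B = V + ((C−V)·d_B)·d_B = V + 4.5061·d_B = (-21.3531,-15.3045)
sweep = 180° − θ = 35.0185°

center=(-24.6527,-1.4074) T_A=(-13.9757,-10.8952) T_B=(-21.3531,-15.3045) sweep=35.0185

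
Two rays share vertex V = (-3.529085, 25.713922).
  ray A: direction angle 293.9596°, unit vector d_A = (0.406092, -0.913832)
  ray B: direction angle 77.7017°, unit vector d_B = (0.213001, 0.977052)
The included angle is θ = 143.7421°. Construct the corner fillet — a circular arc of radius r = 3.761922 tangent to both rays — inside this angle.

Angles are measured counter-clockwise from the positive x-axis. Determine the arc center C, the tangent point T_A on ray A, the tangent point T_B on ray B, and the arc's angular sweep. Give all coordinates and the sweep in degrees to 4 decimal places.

center=(0.4089,26.1161) T_A=(-3.0289,24.5884) T_B=(-3.2667,26.9173) sweep=36.2579

bisector direction at 5.8306° = (0.994827,0.101588)
center distance |VC| = r/sin(θ/2) = 3.761922/sin(71.8710°) = 3.958424
C = V + |VC|·bis = (0.4089,26.1161)
T_A = V + ((C−V)·d_A)·d_A = V + 1.2317·d_A = (-3.0289,24.5884)
T_B = V + ((C−V)·d_B)·d_B = V + 1.2317·d_B = (-3.2667,26.9173)
sweep = 180° − θ = 36.2579°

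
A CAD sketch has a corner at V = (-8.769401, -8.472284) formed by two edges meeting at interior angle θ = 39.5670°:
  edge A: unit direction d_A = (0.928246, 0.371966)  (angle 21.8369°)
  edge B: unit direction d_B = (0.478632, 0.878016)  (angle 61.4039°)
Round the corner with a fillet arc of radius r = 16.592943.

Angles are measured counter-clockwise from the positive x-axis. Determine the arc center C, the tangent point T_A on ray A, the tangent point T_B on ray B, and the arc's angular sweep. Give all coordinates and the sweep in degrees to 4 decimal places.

center=(27.8789,24.0890) T_A=(34.0509,8.6866) T_B=(13.3101,32.0309) sweep=140.4330

bisector direction at 41.6204° = (0.747562,0.664192)
center distance |VC| = r/sin(θ/2) = 16.592943/sin(19.7835°) = 49.023820
C = V + |VC|·bis = (27.8789,24.0890)
T_A = V + ((C−V)·d_A)·d_A = V + 46.1303·d_A = (34.0509,8.6866)
T_B = V + ((C−V)·d_B)·d_B = V + 46.1303·d_B = (13.3101,32.0309)
sweep = 180° − θ = 140.4330°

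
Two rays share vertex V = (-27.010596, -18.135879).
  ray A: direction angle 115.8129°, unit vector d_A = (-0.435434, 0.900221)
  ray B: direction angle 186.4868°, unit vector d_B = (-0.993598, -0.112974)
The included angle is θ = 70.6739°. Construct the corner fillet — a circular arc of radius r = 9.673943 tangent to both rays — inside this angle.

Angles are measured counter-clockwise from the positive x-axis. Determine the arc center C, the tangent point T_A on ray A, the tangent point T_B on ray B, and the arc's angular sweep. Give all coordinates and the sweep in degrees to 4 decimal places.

center=(-41.6605,-10.0653) T_A=(-32.9518,-5.8530) T_B=(-40.5676,-19.6773) sweep=109.3261

bisector direction at 151.1499° = (-0.875885,0.482521)
center distance |VC| = r/sin(θ/2) = 9.673943/sin(35.3370°) = 16.725819
C = V + |VC|·bis = (-41.6605,-10.0653)
T_A = V + ((C−V)·d_A)·d_A = V + 13.6443·d_A = (-32.9518,-5.8530)
T_B = V + ((C−V)·d_B)·d_B = V + 13.6443·d_B = (-40.5676,-19.6773)
sweep = 180° − θ = 109.3261°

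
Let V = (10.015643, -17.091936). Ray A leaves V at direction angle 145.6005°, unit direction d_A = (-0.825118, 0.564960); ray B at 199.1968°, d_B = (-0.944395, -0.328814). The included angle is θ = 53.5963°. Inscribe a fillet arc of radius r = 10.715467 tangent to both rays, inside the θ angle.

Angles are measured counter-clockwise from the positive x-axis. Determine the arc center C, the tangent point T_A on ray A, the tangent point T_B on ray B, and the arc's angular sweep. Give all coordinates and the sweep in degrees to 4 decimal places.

bisector direction at 172.3987° = (-0.991212,0.132280)
center distance |VC| = r/sin(θ/2) = 10.715467/sin(26.7981°) = 23.767323
C = V + |VC|·bis = (-13.5428,-13.9480)
T_A = V + ((C−V)·d_A)·d_A = V + 21.2147·d_A = (-7.4890,-5.1065)
T_B = V + ((C−V)·d_B)·d_B = V + 21.2147·d_B = (-10.0194,-24.0676)
sweep = 180° − θ = 126.4037°

center=(-13.5428,-13.9480) T_A=(-7.4890,-5.1065) T_B=(-10.0194,-24.0676) sweep=126.4037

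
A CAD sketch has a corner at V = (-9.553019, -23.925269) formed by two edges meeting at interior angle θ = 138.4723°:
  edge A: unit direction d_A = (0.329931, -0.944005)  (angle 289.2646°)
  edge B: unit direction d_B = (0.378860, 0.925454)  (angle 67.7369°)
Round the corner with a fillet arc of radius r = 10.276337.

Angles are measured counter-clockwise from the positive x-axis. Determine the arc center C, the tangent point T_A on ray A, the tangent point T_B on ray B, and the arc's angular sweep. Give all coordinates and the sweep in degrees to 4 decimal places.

center=(1.4334,-24.2128) T_A=(-8.2675,-27.6033) T_B=(-8.0769,-20.3195) sweep=41.5277

bisector direction at 358.5007° = (0.999658,-0.026164)
center distance |VC| = r/sin(θ/2) = 10.276337/sin(69.2361°) = 10.990152
C = V + |VC|·bis = (1.4334,-24.2128)
T_A = V + ((C−V)·d_A)·d_A = V + 3.8962·d_A = (-8.2675,-27.6033)
T_B = V + ((C−V)·d_B)·d_B = V + 3.8962·d_B = (-8.0769,-20.3195)
sweep = 180° − θ = 41.5277°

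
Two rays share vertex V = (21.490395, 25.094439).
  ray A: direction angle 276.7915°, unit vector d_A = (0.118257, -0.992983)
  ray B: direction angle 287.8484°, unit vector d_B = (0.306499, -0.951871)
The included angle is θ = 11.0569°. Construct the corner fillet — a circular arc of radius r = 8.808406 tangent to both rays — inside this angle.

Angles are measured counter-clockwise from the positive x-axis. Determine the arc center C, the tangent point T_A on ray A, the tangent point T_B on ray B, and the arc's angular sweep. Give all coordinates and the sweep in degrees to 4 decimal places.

center=(40.9990,-64.2305) T_A=(32.2524,-65.2721) T_B=(49.3834,-61.5307) sweep=168.9431

bisector direction at 282.3200° = (0.213371,-0.976971)
center distance |VC| = r/sin(θ/2) = 8.808406/sin(5.5285°) = 91.430412
C = V + |VC|·bis = (40.9990,-64.2305)
T_A = V + ((C−V)·d_A)·d_A = V + 91.0051·d_A = (32.2524,-65.2721)
T_B = V + ((C−V)·d_B)·d_B = V + 91.0051·d_B = (49.3834,-61.5307)
sweep = 180° − θ = 168.9431°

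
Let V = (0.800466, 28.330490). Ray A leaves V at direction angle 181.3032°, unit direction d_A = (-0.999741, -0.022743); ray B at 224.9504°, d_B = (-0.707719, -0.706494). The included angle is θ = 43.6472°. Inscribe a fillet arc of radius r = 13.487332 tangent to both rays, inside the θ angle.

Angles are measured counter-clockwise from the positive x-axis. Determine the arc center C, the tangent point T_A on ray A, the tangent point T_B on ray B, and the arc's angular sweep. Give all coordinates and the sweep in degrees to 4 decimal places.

bisector direction at 203.1268° = (-0.919638,-0.392767)
center distance |VC| = r/sin(θ/2) = 13.487332/sin(21.8236°) = 36.280627
C = V + |VC|·bis = (-32.5646,14.0806)
T_A = V + ((C−V)·d_A)·d_A = V + 33.6805·d_A = (-32.8713,27.5645)
T_B = V + ((C−V)·d_B)·d_B = V + 33.6805·d_B = (-23.0358,4.5354)
sweep = 180° − θ = 136.3528°

center=(-32.5646,14.0806) T_A=(-32.8713,27.5645) T_B=(-23.0358,4.5354) sweep=136.3528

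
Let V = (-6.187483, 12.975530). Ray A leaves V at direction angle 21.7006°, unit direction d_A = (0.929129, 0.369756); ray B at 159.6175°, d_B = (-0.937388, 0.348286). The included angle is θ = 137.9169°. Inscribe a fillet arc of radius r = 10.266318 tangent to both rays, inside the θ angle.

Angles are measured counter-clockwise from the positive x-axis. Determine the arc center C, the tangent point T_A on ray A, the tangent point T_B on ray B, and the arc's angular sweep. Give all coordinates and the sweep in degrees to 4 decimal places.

center=(-6.3140,23.9746) T_A=(-2.5180,14.4359) T_B=(-9.8896,14.3511) sweep=42.0831

bisector direction at 90.6591° = (-0.011502,0.999934)
center distance |VC| = r/sin(θ/2) = 10.266318/sin(68.9584°) = 10.999780
C = V + |VC|·bis = (-6.3140,23.9746)
T_A = V + ((C−V)·d_A)·d_A = V + 3.9494·d_A = (-2.5180,14.4359)
T_B = V + ((C−V)·d_B)·d_B = V + 3.9494·d_B = (-9.8896,14.3511)
sweep = 180° − θ = 42.0831°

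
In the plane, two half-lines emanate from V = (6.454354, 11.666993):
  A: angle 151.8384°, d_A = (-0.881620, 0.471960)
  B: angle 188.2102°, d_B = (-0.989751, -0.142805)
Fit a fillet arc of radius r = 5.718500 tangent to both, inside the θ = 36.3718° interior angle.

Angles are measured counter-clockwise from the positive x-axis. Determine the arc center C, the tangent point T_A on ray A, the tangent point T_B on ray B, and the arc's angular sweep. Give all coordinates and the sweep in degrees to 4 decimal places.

bisector direction at 170.0243° = (-0.984881,0.173230)
center distance |VC| = r/sin(θ/2) = 5.718500/sin(18.1859°) = 18.322587
C = V + |VC|·bis = (-11.5912,14.8410)
T_A = V + ((C−V)·d_A)·d_A = V + 17.4074·d_A = (-8.8923,19.8826)
T_B = V + ((C−V)·d_B)·d_B = V + 17.4074·d_B = (-10.7746,9.1811)
sweep = 180° − θ = 143.6282°

center=(-11.5912,14.8410) T_A=(-8.8923,19.8826) T_B=(-10.7746,9.1811) sweep=143.6282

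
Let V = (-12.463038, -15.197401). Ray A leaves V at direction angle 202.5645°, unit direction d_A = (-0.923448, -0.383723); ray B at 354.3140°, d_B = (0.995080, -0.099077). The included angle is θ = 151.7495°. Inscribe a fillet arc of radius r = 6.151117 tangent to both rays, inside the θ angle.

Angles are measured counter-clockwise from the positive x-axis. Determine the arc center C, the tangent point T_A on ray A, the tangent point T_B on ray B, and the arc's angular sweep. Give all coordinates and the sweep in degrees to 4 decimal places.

center=(-11.5322,-21.4716) T_A=(-13.8925,-15.7914) T_B=(-10.9227,-15.3508) sweep=28.2505

bisector direction at 278.4393° = (0.146761,-0.989172)
center distance |VC| = r/sin(θ/2) = 6.151117/sin(75.8748°) = 6.342897
C = V + |VC|·bis = (-11.5322,-21.4716)
T_A = V + ((C−V)·d_A)·d_A = V + 1.5479·d_A = (-13.8925,-15.7914)
T_B = V + ((C−V)·d_B)·d_B = V + 1.5479·d_B = (-10.9227,-15.3508)
sweep = 180° − θ = 28.2505°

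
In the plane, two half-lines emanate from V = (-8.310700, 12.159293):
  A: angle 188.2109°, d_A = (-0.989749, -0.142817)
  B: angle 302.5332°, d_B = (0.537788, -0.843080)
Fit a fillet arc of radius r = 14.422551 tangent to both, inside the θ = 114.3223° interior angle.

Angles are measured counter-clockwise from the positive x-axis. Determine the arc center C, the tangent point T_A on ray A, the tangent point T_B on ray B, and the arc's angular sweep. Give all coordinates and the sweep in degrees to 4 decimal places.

center=(-15.4640,-3.4448) T_A=(-17.5238,10.8299) T_B=(-3.3047,4.3114) sweep=65.6777

bisector direction at 245.3721° = (-0.416724,-0.909033)
center distance |VC| = r/sin(θ/2) = 14.422551/sin(57.1611°) = 17.165635
C = V + |VC|·bis = (-15.4640,-3.4448)
T_A = V + ((C−V)·d_A)·d_A = V + 9.3085·d_A = (-17.5238,10.8299)
T_B = V + ((C−V)·d_B)·d_B = V + 9.3085·d_B = (-3.3047,4.3114)
sweep = 180° − θ = 65.6777°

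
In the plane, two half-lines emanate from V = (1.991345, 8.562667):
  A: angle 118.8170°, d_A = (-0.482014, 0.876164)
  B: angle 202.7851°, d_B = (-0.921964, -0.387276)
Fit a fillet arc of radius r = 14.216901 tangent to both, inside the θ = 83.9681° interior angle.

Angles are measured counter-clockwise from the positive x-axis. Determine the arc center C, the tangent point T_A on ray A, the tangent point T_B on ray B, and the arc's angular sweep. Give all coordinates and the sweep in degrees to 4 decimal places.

center=(-18.0800,15.5518) T_A=(-5.6237,22.4046) T_B=(-12.5741,2.4444) sweep=96.0319

bisector direction at 160.8011° = (-0.944382,0.328849)
center distance |VC| = r/sin(θ/2) = 14.216901/sin(41.9841°) = 21.253397
C = V + |VC|·bis = (-18.0800,15.5518)
T_A = V + ((C−V)·d_A)·d_A = V + 15.7983·d_A = (-5.6237,22.4046)
T_B = V + ((C−V)·d_B)·d_B = V + 15.7983·d_B = (-12.5741,2.4444)
sweep = 180° − θ = 96.0319°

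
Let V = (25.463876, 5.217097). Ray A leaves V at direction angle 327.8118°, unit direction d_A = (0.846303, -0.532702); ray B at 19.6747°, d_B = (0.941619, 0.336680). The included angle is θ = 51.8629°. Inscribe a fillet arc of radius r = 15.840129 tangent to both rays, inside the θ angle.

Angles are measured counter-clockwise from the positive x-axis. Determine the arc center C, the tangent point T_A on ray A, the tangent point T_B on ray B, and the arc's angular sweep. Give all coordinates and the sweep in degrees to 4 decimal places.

center=(61.4711,1.2694) T_A=(53.0330,-12.1362) T_B=(56.1380,16.1847) sweep=128.1371

bisector direction at 353.7432° = (0.994044,-0.108984)
center distance |VC| = r/sin(θ/2) = 15.840129/sin(25.9315°) = 36.222941
C = V + |VC|·bis = (61.4711,1.2694)
T_A = V + ((C−V)·d_A)·d_A = V + 32.5759·d_A = (53.0330,-12.1362)
T_B = V + ((C−V)·d_B)·d_B = V + 32.5759·d_B = (56.1380,16.1847)
sweep = 180° − θ = 128.1371°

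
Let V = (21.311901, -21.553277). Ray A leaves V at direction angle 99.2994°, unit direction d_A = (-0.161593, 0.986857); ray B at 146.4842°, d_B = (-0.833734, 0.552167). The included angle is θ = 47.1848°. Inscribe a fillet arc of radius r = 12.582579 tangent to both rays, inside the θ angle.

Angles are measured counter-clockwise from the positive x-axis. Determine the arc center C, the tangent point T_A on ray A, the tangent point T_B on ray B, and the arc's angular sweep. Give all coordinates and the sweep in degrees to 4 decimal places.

bisector direction at 122.8918° = (-0.543054,0.839698)
center distance |VC| = r/sin(θ/2) = 12.582579/sin(23.5924°) = 31.438569
C = V + |VC|·bis = (4.2391,4.8456)
T_A = V + ((C−V)·d_A)·d_A = V + 28.8108·d_A = (16.6563,6.8789)
T_B = V + ((C−V)·d_B)·d_B = V + 28.8108·d_B = (-2.7086,-5.6449)
sweep = 180° − θ = 132.8152°

center=(4.2391,4.8456) T_A=(16.6563,6.8789) T_B=(-2.7086,-5.6449) sweep=132.8152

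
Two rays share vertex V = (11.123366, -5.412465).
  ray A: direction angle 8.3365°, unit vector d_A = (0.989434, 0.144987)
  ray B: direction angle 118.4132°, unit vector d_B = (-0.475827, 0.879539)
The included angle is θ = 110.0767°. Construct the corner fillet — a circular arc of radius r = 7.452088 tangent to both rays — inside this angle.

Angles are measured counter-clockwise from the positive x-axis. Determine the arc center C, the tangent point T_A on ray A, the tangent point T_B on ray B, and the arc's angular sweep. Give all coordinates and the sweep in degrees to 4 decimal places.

center=(15.1984,2.7163) T_A=(16.2789,-4.6570) T_B=(8.6440,-0.8296) sweep=69.9233

bisector direction at 63.3748° = (0.448152,0.893958)
center distance |VC| = r/sin(θ/2) = 7.452088/sin(55.0384°) = 9.093060
C = V + |VC|·bis = (15.1984,2.7163)
T_A = V + ((C−V)·d_A)·d_A = V + 5.2106·d_A = (16.2789,-4.6570)
T_B = V + ((C−V)·d_B)·d_B = V + 5.2106·d_B = (8.6440,-0.8296)
sweep = 180° − θ = 69.9233°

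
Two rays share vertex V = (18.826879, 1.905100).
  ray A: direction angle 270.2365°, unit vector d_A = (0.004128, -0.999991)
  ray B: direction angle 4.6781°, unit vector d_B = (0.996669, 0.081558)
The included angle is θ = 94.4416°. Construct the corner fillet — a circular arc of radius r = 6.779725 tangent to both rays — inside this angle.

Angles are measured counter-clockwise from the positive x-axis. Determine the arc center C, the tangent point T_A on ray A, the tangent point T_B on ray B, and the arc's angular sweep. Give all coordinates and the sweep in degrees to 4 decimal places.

bisector direction at 317.4573° = (0.736774,-0.676139)
center distance |VC| = r/sin(θ/2) = 6.779725/sin(47.2208°) = 9.236979
C = V + |VC|·bis = (25.6324,-4.3404)
T_A = V + ((C−V)·d_A)·d_A = V + 6.2735·d_A = (18.8528,-4.3684)
T_B = V + ((C−V)·d_B)·d_B = V + 6.2735·d_B = (25.0795,2.4168)
sweep = 180° − θ = 85.5584°

center=(25.6324,-4.3404) T_A=(18.8528,-4.3684) T_B=(25.0795,2.4168) sweep=85.5584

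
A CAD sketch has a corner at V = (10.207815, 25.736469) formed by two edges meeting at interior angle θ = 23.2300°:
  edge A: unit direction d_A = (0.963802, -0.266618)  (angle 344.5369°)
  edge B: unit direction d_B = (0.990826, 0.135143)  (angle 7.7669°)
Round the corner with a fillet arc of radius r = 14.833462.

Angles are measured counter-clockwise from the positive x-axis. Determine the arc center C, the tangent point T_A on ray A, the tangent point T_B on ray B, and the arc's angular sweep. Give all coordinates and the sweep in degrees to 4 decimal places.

bisector direction at 356.1519° = (0.997745,-0.067112)
center distance |VC| = r/sin(θ/2) = 14.833462/sin(11.6150°) = 73.675758
C = V + |VC|·bis = (83.7175,20.7920)
T_A = V + ((C−V)·d_A)·d_A = V + 72.1671·d_A = (79.7626,6.4955)
T_B = V + ((C−V)·d_B)·d_B = V + 72.1671·d_B = (81.7128,35.4894)
sweep = 180° − θ = 156.7700°

center=(83.7175,20.7920) T_A=(79.7626,6.4955) T_B=(81.7128,35.4894) sweep=156.7700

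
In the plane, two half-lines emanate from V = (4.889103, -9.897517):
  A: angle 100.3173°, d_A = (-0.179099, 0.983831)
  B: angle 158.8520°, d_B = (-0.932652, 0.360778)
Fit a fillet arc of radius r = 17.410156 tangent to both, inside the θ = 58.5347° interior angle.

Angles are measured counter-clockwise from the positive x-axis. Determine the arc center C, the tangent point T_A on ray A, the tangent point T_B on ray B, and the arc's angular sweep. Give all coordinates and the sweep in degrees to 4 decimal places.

bisector direction at 129.5846° = (-0.637218,0.770684)
center distance |VC| = r/sin(θ/2) = 17.410156/sin(29.2674°) = 35.611935
C = V + |VC|·bis = (-17.8034,17.5480)
T_A = V + ((C−V)·d_A)·d_A = V + 31.0660·d_A = (-0.6748,20.6662)
T_B = V + ((C−V)·d_B)·d_B = V + 31.0660·d_B = (-24.0847,1.3104)
sweep = 180° − θ = 121.4653°

center=(-17.8034,17.5480) T_A=(-0.6748,20.6662) T_B=(-24.0847,1.3104) sweep=121.4653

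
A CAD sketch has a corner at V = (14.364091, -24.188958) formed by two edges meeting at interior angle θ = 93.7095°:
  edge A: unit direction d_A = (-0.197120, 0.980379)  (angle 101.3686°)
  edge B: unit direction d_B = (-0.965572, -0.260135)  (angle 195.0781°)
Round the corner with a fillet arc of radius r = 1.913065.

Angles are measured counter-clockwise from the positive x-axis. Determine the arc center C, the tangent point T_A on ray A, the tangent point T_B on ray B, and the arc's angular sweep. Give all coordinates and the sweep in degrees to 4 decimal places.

center=(12.1351,-22.8082) T_A=(14.0106,-22.4311) T_B=(12.6328,-24.6554) sweep=86.2905

bisector direction at 148.2234° = (-0.850107,0.526609)
center distance |VC| = r/sin(θ/2) = 1.913065/sin(46.8548°) = 2.621993
C = V + |VC|·bis = (12.1351,-22.8082)
T_A = V + ((C−V)·d_A)·d_A = V + 1.7931·d_A = (14.0106,-22.4311)
T_B = V + ((C−V)·d_B)·d_B = V + 1.7931·d_B = (12.6328,-24.6554)
sweep = 180° − θ = 86.2905°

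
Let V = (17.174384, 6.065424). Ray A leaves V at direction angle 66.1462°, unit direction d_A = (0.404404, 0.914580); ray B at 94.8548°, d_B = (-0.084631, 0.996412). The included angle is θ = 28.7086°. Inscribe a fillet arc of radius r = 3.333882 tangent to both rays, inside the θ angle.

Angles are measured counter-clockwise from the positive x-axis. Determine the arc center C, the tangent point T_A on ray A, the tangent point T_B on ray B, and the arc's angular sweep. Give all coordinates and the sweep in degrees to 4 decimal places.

bisector direction at 80.5005° = (0.165039,0.986287)
center distance |VC| = r/sin(θ/2) = 3.333882/sin(14.3543°) = 13.447560
C = V + |VC|·bis = (19.3938,19.3286)
T_A = V + ((C−V)·d_A)·d_A = V + 13.0277·d_A = (22.4429,17.9803)
T_B = V + ((C−V)·d_B)·d_B = V + 13.0277·d_B = (16.0718,19.0464)
sweep = 180° − θ = 151.2914°

center=(19.3938,19.3286) T_A=(22.4429,17.9803) T_B=(16.0718,19.0464) sweep=151.2914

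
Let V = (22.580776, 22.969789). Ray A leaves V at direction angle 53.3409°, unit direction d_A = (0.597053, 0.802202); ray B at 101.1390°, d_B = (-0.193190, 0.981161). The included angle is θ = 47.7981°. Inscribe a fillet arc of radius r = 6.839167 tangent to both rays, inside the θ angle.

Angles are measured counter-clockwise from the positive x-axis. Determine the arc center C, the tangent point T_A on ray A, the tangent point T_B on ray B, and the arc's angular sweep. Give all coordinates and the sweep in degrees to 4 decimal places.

center=(26.3094,39.4344) T_A=(31.7958,35.3511) T_B=(19.5991,38.1132) sweep=132.2019

bisector direction at 77.2399° = (0.220869,0.975304)
center distance |VC| = r/sin(θ/2) = 6.839167/sin(23.8990°) = 16.881562
C = V + |VC|·bis = (26.3094,39.4344)
T_A = V + ((C−V)·d_A)·d_A = V + 15.4341·d_A = (31.7958,35.3511)
T_B = V + ((C−V)·d_B)·d_B = V + 15.4341·d_B = (19.5991,38.1132)
sweep = 180° − θ = 132.2019°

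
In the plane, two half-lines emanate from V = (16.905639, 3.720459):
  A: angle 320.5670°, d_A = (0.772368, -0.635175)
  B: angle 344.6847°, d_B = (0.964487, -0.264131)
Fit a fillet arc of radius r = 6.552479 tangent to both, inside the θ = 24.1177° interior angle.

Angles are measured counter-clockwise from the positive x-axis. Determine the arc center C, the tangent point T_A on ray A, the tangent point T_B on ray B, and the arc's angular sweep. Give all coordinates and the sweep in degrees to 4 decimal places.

center=(44.7577,-10.7007) T_A=(40.5957,-15.7617) T_B=(46.4884,-4.3810) sweep=155.8823

bisector direction at 332.6259° = (0.888023,-0.459799)
center distance |VC| = r/sin(θ/2) = 6.552479/sin(12.0588°) = 31.364141
C = V + |VC|·bis = (44.7577,-10.7007)
T_A = V + ((C−V)·d_A)·d_A = V + 30.6720·d_A = (40.5957,-15.7617)
T_B = V + ((C−V)·d_B)·d_B = V + 30.6720·d_B = (46.4884,-4.3810)
sweep = 180° − θ = 155.8823°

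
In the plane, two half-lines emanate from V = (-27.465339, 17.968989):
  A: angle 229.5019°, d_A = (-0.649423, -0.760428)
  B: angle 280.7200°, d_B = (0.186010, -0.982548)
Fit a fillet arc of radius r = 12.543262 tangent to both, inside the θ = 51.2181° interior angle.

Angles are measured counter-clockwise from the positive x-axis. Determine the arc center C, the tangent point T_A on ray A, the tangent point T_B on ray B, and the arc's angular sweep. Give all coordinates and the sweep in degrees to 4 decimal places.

bisector direction at 255.1110° = (-0.256948,-0.966425)
center distance |VC| = r/sin(θ/2) = 12.543262/sin(25.6090°) = 29.020000
C = V + |VC|·bis = (-34.9220,-10.0767)
T_A = V + ((C−V)·d_A)·d_A = V + 26.1692·d_A = (-44.4602,-1.9308)
T_B = V + ((C−V)·d_B)·d_B = V + 26.1692·d_B = (-22.5976,-7.7435)
sweep = 180° − θ = 128.7819°

center=(-34.9220,-10.0767) T_A=(-44.4602,-1.9308) T_B=(-22.5976,-7.7435) sweep=128.7819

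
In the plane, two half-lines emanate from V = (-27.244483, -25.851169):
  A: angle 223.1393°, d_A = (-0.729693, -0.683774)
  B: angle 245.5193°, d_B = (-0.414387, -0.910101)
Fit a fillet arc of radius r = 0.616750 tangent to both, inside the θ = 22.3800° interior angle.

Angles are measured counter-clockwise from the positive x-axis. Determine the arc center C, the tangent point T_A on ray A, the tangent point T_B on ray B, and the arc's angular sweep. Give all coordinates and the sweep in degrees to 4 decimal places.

center=(-29.0977,-28.4330) T_A=(-29.5194,-27.9830) T_B=(-28.5364,-28.6886) sweep=157.6200

bisector direction at 234.3293° = (-0.583126,-0.812382)
center distance |VC| = r/sin(θ/2) = 0.616750/sin(11.1900°) = 3.178089
C = V + |VC|·bis = (-29.0977,-28.4330)
T_A = V + ((C−V)·d_A)·d_A = V + 3.1177·d_A = (-29.5194,-27.9830)
T_B = V + ((C−V)·d_B)·d_B = V + 3.1177·d_B = (-28.5364,-28.6886)
sweep = 180° − θ = 157.6200°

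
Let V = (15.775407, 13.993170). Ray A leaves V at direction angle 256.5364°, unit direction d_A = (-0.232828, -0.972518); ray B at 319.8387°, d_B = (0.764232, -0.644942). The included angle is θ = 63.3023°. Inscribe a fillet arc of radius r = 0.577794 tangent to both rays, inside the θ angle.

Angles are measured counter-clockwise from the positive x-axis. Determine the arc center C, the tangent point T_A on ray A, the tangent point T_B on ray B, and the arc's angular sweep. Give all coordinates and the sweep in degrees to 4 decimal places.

center=(16.1191,12.9471) T_A=(15.5572,13.0816) T_B=(16.4917,13.3887) sweep=116.6977

bisector direction at 288.1876° = (0.312128,-0.950040)
center distance |VC| = r/sin(θ/2) = 0.577794/sin(31.6512°) = 1.101093
C = V + |VC|·bis = (16.1191,12.9471)
T_A = V + ((C−V)·d_A)·d_A = V + 0.9373·d_A = (15.5572,13.0816)
T_B = V + ((C−V)·d_B)·d_B = V + 0.9373·d_B = (16.4917,13.3887)
sweep = 180° − θ = 116.6977°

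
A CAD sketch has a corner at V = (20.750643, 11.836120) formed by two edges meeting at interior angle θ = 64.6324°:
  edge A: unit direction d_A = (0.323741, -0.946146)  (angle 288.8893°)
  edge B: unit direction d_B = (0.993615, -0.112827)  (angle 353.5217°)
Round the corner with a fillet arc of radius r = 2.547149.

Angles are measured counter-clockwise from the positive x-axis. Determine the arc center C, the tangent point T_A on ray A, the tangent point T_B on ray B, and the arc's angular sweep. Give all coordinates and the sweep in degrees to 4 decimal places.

bisector direction at 321.2055° = (0.779398,-0.626529)
center distance |VC| = r/sin(θ/2) = 2.547149/sin(32.3162°) = 4.764666
C = V + |VC|·bis = (24.4642,8.8509)
T_A = V + ((C−V)·d_A)·d_A = V + 4.0267·d_A = (22.0542,8.0263)
T_B = V + ((C−V)·d_B)·d_B = V + 4.0267·d_B = (24.7516,11.3818)
sweep = 180° − θ = 115.3676°

center=(24.4642,8.8509) T_A=(22.0542,8.0263) T_B=(24.7516,11.3818) sweep=115.3676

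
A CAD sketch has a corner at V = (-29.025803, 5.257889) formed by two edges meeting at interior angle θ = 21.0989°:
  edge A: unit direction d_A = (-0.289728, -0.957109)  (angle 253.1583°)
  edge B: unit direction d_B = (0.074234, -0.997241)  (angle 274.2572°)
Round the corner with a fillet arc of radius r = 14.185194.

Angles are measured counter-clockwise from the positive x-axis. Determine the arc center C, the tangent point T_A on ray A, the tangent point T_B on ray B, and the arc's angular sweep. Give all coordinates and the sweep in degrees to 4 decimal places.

center=(-37.5175,-71.7545) T_A=(-51.0943,-67.6446) T_B=(-23.3714,-70.7015) sweep=158.9011

bisector direction at 263.7078° = (-0.109600,-0.993976)
center distance |VC| = r/sin(θ/2) = 14.185194/sin(10.5495°) = 77.479127
C = V + |VC|·bis = (-37.5175,-71.7545)
T_A = V + ((C−V)·d_A)·d_A = V + 76.1695·d_A = (-51.0943,-67.6446)
T_B = V + ((C−V)·d_B)·d_B = V + 76.1695·d_B = (-23.3714,-70.7015)
sweep = 180° − θ = 158.9011°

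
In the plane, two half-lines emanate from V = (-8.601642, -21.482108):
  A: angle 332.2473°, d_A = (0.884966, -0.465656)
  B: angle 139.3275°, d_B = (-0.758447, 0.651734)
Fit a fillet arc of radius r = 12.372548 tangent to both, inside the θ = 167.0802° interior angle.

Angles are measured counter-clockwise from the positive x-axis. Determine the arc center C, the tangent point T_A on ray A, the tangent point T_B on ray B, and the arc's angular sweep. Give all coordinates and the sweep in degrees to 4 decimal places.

bisector direction at 55.7874° = (0.562265,0.826957)
center distance |VC| = r/sin(θ/2) = 12.372548/sin(83.5401°) = 12.451605
C = V + |VC|·bis = (-1.6005,-11.1852)
T_A = V + ((C−V)·d_A)·d_A = V + 1.4009·d_A = (-7.3619,-22.1344)
T_B = V + ((C−V)·d_B)·d_B = V + 1.4009·d_B = (-9.6642,-20.5691)
sweep = 180° − θ = 12.9198°

center=(-1.6005,-11.1852) T_A=(-7.3619,-22.1344) T_B=(-9.6642,-20.5691) sweep=12.9198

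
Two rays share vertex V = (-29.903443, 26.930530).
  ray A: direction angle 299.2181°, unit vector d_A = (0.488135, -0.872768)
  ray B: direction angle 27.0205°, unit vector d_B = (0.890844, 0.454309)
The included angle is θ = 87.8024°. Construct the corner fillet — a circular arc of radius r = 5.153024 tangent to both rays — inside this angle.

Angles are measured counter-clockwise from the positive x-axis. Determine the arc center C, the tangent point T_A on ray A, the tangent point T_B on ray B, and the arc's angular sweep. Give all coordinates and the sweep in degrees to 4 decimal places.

bisector direction at 343.1193° = (0.956911,-0.290380)
center distance |VC| = r/sin(θ/2) = 5.153024/sin(43.9012°) = 7.431350
C = V + |VC|·bis = (-22.7923,24.7726)
T_A = V + ((C−V)·d_A)·d_A = V + 5.3546·d_A = (-27.2897,22.2572)
T_B = V + ((C−V)·d_B)·d_B = V + 5.3546·d_B = (-25.1334,29.3632)
sweep = 180° − θ = 92.1976°

center=(-22.7923,24.7726) T_A=(-27.2897,22.2572) T_B=(-25.1334,29.3632) sweep=92.1976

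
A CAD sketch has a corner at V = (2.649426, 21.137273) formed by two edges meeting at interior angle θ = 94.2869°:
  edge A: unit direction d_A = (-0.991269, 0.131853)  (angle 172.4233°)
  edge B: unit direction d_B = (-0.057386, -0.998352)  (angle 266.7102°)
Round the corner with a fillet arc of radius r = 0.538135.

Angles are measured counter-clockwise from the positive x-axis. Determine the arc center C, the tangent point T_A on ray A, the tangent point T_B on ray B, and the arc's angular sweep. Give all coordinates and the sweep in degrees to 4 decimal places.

center=(2.0835,20.6697) T_A=(2.1545,21.2031) T_B=(2.6208,20.6388) sweep=85.7131

bisector direction at 219.5668° = (-0.770883,-0.636977)
center distance |VC| = r/sin(θ/2) = 0.538135/sin(47.1435°) = 0.734095
C = V + |VC|·bis = (2.0835,20.6697)
T_A = V + ((C−V)·d_A)·d_A = V + 0.4993·d_A = (2.1545,21.2031)
T_B = V + ((C−V)·d_B)·d_B = V + 0.4993·d_B = (2.6208,20.6388)
sweep = 180° − θ = 85.7131°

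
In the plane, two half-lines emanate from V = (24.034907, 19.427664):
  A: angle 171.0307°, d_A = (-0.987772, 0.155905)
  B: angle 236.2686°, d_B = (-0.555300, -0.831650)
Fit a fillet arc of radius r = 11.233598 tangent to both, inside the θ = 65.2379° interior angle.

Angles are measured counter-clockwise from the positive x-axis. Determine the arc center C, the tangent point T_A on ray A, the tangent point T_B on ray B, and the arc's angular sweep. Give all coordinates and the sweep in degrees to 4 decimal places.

bisector direction at 203.6496° = (-0.916015,-0.401143)
center distance |VC| = r/sin(θ/2) = 11.233598/sin(32.6189°) = 20.839645
C = V + |VC|·bis = (4.9455,11.0680)
T_A = V + ((C−V)·d_A)·d_A = V + 17.5527·d_A = (6.6968,22.1642)
T_B = V + ((C−V)·d_B)·d_B = V + 17.5527·d_B = (14.2879,4.8300)
sweep = 180° − θ = 114.7621°

center=(4.9455,11.0680) T_A=(6.6968,22.1642) T_B=(14.2879,4.8300) sweep=114.7621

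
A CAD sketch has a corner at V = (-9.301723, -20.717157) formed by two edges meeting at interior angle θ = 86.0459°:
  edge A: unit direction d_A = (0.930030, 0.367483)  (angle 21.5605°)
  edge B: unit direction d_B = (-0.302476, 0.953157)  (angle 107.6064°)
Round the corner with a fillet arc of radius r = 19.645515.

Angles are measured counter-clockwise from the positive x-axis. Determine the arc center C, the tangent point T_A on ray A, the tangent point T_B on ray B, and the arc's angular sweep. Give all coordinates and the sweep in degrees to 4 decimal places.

center=(3.0563,5.2894) T_A=(10.2757,-12.9815) T_B=(-15.6689,-0.6529) sweep=93.9541

bisector direction at 64.5835° = (0.429196,0.903211)
center distance |VC| = r/sin(θ/2) = 19.645515/sin(43.0230°) = 28.793444
C = V + |VC|·bis = (3.0563,5.2894)
T_A = V + ((C−V)·d_A)·d_A = V + 21.0503·d_A = (10.2757,-12.9815)
T_B = V + ((C−V)·d_B)·d_B = V + 21.0503·d_B = (-15.6689,-0.6529)
sweep = 180° − θ = 93.9541°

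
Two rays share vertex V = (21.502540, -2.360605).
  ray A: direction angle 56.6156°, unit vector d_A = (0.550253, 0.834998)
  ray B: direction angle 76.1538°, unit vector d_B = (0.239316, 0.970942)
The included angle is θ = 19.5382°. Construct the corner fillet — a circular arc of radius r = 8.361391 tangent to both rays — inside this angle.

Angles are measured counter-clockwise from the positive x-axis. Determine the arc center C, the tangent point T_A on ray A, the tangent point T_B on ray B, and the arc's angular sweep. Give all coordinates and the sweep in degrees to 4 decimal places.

bisector direction at 66.3847° = (0.400594,0.916256)
center distance |VC| = r/sin(θ/2) = 8.361391/sin(9.7691°) = 49.277980
C = V + |VC|·bis = (41.2430,42.7906)
T_A = V + ((C−V)·d_A)·d_A = V + 48.5634·d_A = (48.2247,38.1897)
T_B = V + ((C−V)·d_B)·d_B = V + 48.5634·d_B = (33.1246,44.7916)
sweep = 180° − θ = 160.4618°

center=(41.2430,42.7906) T_A=(48.2247,38.1897) T_B=(33.1246,44.7916) sweep=160.4618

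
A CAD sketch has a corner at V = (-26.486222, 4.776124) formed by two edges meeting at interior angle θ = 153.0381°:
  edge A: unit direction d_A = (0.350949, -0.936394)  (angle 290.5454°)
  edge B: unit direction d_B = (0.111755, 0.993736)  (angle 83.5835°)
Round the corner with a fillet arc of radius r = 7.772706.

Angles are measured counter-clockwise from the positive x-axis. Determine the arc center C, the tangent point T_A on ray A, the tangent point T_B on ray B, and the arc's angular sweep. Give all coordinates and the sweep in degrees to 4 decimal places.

center=(-18.5540,5.7591) T_A=(-25.8323,3.0313) T_B=(-26.2780,6.6278) sweep=26.9619

bisector direction at 7.0644° = (0.992408,0.122986)
center distance |VC| = r/sin(θ/2) = 7.772706/sin(76.5190°) = 7.992931
C = V + |VC|·bis = (-18.5540,5.7591)
T_A = V + ((C−V)·d_A)·d_A = V + 1.8633·d_A = (-25.8323,3.0313)
T_B = V + ((C−V)·d_B)·d_B = V + 1.8633·d_B = (-26.2780,6.6278)
sweep = 180° − θ = 26.9619°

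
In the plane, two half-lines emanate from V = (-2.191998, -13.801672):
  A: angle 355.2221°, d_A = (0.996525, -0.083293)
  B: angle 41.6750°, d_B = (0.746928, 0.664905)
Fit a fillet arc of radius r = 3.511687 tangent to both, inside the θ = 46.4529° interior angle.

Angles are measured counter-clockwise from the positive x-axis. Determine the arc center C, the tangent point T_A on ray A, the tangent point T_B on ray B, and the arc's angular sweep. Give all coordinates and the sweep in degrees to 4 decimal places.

center=(6.2550,-10.9838) T_A=(5.9625,-14.4833) T_B=(3.9201,-8.3608) sweep=133.5471

bisector direction at 18.4486° = (0.948608,0.316453)
center distance |VC| = r/sin(θ/2) = 3.511687/sin(23.2264°) = 8.904635
C = V + |VC|·bis = (6.2550,-10.9838)
T_A = V + ((C−V)·d_A)·d_A = V + 8.1829·d_A = (5.9625,-14.4833)
T_B = V + ((C−V)·d_B)·d_B = V + 8.1829·d_B = (3.9201,-8.3608)
sweep = 180° − θ = 133.5471°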